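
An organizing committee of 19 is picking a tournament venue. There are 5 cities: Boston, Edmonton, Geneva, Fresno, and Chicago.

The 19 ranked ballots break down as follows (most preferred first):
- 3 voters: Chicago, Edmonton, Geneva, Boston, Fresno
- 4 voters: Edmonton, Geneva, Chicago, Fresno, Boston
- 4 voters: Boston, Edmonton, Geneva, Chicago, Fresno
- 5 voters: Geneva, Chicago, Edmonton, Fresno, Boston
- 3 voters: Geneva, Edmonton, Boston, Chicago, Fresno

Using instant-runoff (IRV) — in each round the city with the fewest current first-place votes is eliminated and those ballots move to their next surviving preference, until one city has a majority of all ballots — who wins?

Round 1: Boston 4, Edmonton 4, Geneva 8, Fresno 0, Chicago 3. Fresno eliminated.
Round 2: Boston 4, Edmonton 4, Geneva 8, Chicago 3. Chicago eliminated.
Round 3: Boston 4, Edmonton 7, Geneva 8. Boston eliminated.
Round 4: Edmonton 11, Geneva 8. Edmonton has a majority (≥10).

Edmonton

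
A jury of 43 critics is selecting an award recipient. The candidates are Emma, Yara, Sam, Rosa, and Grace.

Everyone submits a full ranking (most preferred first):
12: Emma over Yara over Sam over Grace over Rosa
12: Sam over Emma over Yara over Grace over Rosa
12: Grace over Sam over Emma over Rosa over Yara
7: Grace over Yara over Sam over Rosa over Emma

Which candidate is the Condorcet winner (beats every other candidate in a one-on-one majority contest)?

Sam

Sam vs Emma: 31–12
Sam vs Yara: 24–19
Sam vs Rosa: 43–0
Sam vs Grace: 24–19
Sam beats every other candidate.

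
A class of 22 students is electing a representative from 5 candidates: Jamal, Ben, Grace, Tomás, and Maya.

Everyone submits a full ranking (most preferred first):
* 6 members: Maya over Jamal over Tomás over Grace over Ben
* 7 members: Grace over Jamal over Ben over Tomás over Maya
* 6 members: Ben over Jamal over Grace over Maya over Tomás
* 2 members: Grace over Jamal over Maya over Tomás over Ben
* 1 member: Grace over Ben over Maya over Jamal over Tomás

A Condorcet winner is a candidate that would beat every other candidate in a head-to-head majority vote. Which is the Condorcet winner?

Jamal vs Ben: 15–7
Jamal vs Grace: 12–10
Jamal vs Tomás: 22–0
Jamal vs Maya: 15–7
Jamal beats every other candidate.

Jamal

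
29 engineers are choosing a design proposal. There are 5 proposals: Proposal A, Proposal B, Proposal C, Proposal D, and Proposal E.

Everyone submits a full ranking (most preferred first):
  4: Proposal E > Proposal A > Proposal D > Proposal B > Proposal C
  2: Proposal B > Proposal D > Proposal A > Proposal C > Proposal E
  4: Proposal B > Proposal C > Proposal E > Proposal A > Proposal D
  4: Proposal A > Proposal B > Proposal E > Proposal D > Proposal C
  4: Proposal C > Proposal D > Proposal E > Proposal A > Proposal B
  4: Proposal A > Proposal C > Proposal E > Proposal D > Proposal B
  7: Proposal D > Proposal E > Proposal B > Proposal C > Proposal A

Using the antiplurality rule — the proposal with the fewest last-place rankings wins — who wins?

Proposal E

Last-place votes: Proposal A 7, Proposal B 8, Proposal C 8, Proposal D 4, Proposal E 2.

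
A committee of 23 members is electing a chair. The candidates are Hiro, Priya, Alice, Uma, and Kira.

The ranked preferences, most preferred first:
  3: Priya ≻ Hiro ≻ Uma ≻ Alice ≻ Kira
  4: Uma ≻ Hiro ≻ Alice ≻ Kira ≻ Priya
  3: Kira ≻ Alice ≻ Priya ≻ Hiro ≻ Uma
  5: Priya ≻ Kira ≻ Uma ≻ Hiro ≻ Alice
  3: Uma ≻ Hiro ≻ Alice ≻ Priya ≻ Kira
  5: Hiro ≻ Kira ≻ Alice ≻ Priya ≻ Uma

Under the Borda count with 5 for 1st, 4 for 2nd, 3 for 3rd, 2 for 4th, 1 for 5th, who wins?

Hiro

Hiro: 3×4 + 4×4 + 3×2 + 5×2 + 3×4 + 5×5 = 81
Priya: 3×5 + 4×1 + 3×3 + 5×5 + 3×2 + 5×2 = 69
Alice: 3×2 + 4×3 + 3×4 + 5×1 + 3×3 + 5×3 = 59
Uma: 3×3 + 4×5 + 3×1 + 5×3 + 3×5 + 5×1 = 67
Kira: 3×1 + 4×2 + 3×5 + 5×4 + 3×1 + 5×4 = 69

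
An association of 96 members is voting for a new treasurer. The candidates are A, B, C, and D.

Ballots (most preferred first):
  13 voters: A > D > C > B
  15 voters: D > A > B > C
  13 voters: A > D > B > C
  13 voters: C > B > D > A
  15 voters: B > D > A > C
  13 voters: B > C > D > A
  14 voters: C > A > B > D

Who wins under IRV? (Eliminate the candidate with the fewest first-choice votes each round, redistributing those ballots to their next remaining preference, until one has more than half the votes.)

Round 1: A 26, B 28, C 27, D 15. D eliminated.
Round 2: A 41, B 28, C 27. C eliminated.
Round 3: A 55, B 41. A has a majority (≥49).

A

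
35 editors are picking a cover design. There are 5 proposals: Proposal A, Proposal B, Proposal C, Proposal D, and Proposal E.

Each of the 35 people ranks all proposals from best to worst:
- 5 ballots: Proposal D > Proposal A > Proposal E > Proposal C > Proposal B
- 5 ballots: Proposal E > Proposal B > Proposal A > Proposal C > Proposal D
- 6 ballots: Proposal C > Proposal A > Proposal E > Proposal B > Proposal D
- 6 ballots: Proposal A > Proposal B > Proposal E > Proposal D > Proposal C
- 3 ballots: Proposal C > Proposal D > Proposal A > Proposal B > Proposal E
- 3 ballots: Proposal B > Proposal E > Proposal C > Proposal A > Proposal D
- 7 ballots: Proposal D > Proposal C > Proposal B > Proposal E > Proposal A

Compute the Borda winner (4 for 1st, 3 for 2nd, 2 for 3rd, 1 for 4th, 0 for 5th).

Proposal A: 5×3 + 5×2 + 6×3 + 6×4 + 3×2 + 3×1 + 7×0 = 76
Proposal B: 5×0 + 5×3 + 6×1 + 6×3 + 3×1 + 3×4 + 7×2 = 68
Proposal C: 5×1 + 5×1 + 6×4 + 6×0 + 3×4 + 3×2 + 7×3 = 73
Proposal D: 5×4 + 5×0 + 6×0 + 6×1 + 3×3 + 3×0 + 7×4 = 63
Proposal E: 5×2 + 5×4 + 6×2 + 6×2 + 3×0 + 3×3 + 7×1 = 70

Proposal A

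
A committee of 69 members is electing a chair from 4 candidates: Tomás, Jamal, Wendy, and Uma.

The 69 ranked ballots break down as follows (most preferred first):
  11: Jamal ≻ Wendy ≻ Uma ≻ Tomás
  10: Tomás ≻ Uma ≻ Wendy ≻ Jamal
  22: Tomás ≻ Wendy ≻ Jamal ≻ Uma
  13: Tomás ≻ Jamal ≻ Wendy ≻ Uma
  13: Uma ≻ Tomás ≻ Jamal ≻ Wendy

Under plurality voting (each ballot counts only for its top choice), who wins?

Tomás

First-place votes: Tomás 45, Jamal 11, Wendy 0, Uma 13.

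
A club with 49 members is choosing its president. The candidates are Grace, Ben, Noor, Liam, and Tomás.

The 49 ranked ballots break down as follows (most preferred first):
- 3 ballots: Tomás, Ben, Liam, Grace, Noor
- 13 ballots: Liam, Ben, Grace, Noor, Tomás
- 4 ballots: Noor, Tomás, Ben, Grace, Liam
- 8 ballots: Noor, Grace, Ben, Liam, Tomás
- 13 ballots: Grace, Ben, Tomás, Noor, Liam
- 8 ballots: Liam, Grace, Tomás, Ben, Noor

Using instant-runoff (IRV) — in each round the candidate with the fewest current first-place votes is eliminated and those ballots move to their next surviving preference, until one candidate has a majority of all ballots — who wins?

Round 1: Grace 13, Ben 0, Noor 12, Liam 21, Tomás 3. Ben eliminated.
Round 2: Grace 13, Noor 12, Liam 21, Tomás 3. Tomás eliminated.
Round 3: Grace 13, Noor 12, Liam 24. Noor eliminated.
Round 4: Grace 25, Liam 24. Grace has a majority (≥25).

Grace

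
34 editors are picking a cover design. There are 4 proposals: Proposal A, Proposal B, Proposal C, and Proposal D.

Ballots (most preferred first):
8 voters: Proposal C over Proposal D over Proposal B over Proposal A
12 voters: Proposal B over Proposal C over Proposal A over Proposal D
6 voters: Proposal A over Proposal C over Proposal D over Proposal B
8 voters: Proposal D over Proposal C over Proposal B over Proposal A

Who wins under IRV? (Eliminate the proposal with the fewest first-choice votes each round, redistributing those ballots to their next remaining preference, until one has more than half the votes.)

Round 1: Proposal A 6, Proposal B 12, Proposal C 8, Proposal D 8. Proposal A eliminated.
Round 2: Proposal B 12, Proposal C 14, Proposal D 8. Proposal D eliminated.
Round 3: Proposal B 12, Proposal C 22. Proposal C has a majority (≥18).

Proposal C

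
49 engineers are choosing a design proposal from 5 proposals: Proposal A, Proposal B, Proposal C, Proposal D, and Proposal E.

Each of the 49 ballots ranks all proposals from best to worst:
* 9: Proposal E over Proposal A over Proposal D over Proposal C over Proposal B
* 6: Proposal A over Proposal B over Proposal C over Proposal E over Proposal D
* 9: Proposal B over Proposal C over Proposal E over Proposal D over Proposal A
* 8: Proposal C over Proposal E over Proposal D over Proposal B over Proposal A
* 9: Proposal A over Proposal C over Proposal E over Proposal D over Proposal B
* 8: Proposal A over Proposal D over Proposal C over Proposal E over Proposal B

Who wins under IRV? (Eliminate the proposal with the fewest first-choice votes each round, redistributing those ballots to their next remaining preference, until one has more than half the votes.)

Round 1: Proposal A 23, Proposal B 9, Proposal C 8, Proposal D 0, Proposal E 9. Proposal D eliminated.
Round 2: Proposal A 23, Proposal B 9, Proposal C 8, Proposal E 9. Proposal C eliminated.
Round 3: Proposal A 23, Proposal B 9, Proposal E 17. Proposal B eliminated.
Round 4: Proposal A 23, Proposal E 26. Proposal E has a majority (≥25).

Proposal E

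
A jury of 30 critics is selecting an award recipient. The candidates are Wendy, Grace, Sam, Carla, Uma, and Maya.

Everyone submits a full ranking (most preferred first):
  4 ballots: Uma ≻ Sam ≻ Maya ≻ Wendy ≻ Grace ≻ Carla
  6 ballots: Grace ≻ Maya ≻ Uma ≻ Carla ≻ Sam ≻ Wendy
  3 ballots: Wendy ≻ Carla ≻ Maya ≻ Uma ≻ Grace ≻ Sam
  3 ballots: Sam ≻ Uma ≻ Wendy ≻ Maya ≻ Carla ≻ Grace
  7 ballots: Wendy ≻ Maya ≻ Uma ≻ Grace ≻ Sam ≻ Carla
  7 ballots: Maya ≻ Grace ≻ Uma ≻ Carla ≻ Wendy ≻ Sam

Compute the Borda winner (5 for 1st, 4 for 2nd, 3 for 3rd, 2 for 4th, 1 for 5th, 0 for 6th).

Maya

Wendy: 4×2 + 6×0 + 3×5 + 3×3 + 7×5 + 7×1 = 74
Grace: 4×1 + 6×5 + 3×1 + 3×0 + 7×2 + 7×4 = 79
Sam: 4×4 + 6×1 + 3×0 + 3×5 + 7×1 + 7×0 = 44
Carla: 4×0 + 6×2 + 3×4 + 3×1 + 7×0 + 7×2 = 41
Uma: 4×5 + 6×3 + 3×2 + 3×4 + 7×3 + 7×3 = 98
Maya: 4×3 + 6×4 + 3×3 + 3×2 + 7×4 + 7×5 = 114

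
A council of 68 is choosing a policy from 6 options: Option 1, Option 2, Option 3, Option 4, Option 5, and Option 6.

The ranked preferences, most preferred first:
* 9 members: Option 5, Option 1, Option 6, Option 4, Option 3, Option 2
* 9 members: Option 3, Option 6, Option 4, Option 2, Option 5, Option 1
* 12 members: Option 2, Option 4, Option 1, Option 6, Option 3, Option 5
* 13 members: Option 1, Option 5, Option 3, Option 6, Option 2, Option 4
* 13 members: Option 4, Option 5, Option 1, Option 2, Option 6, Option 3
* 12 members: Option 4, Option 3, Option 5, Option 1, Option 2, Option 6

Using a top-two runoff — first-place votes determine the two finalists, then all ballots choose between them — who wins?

Round 1 first-place votes: Option 1 13, Option 2 12, Option 3 9, Option 4 25, Option 5 9, Option 6 0. Option 4 and Option 1 advance.
Runoff: Option 4 is ranked above Option 1 on 46 ballots, Option 1 above Option 4 on 22.

Option 4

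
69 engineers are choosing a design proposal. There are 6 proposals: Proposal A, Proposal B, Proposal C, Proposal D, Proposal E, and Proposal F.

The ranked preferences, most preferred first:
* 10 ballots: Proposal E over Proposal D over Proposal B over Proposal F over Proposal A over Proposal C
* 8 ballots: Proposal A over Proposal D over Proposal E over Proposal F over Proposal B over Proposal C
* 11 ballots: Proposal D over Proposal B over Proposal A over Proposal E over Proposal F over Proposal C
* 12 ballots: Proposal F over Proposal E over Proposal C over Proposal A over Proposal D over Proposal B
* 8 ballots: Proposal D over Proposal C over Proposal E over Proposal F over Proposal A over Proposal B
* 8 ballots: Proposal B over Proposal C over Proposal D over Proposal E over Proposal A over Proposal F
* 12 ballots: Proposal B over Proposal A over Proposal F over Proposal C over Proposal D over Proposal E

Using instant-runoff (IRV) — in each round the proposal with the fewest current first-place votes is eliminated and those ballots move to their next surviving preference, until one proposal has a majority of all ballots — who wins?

Round 1: Proposal A 8, Proposal B 20, Proposal C 0, Proposal D 19, Proposal E 10, Proposal F 12. Proposal C eliminated.
Round 2: Proposal A 8, Proposal B 20, Proposal D 19, Proposal E 10, Proposal F 12. Proposal A eliminated.
Round 3: Proposal B 20, Proposal D 27, Proposal E 10, Proposal F 12. Proposal E eliminated.
Round 4: Proposal B 20, Proposal D 37, Proposal F 12. Proposal D has a majority (≥35).

Proposal D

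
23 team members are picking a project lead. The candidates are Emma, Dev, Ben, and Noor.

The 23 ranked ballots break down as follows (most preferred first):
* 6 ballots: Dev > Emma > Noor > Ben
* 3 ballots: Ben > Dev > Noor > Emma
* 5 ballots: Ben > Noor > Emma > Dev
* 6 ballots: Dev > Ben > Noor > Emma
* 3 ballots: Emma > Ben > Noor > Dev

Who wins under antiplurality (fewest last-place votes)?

Last-place votes: Emma 9, Dev 8, Ben 6, Noor 0.

Noor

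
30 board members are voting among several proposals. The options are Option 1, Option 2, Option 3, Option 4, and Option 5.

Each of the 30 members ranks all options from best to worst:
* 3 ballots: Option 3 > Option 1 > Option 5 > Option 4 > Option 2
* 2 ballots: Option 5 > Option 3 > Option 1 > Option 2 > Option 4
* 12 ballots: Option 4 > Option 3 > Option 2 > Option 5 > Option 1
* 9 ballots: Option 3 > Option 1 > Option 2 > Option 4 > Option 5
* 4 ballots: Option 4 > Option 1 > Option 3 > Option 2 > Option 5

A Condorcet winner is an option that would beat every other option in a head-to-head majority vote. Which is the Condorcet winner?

Option 4

Option 4 vs Option 1: 16–14
Option 4 vs Option 2: 19–11
Option 4 vs Option 3: 16–14
Option 4 vs Option 5: 25–5
Option 4 beats every other option.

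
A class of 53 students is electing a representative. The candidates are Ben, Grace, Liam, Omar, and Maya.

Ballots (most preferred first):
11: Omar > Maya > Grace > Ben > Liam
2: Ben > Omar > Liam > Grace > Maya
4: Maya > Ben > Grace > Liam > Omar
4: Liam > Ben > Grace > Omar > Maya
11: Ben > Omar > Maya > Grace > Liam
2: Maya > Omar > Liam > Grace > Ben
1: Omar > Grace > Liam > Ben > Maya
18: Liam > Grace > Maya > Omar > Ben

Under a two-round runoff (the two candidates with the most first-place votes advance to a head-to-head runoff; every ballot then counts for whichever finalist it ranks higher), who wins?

Ben

Round 1 first-place votes: Ben 13, Grace 0, Liam 22, Omar 12, Maya 6. Liam and Ben advance.
Runoff: Liam is ranked above Ben on 25 ballots, Ben above Liam on 28.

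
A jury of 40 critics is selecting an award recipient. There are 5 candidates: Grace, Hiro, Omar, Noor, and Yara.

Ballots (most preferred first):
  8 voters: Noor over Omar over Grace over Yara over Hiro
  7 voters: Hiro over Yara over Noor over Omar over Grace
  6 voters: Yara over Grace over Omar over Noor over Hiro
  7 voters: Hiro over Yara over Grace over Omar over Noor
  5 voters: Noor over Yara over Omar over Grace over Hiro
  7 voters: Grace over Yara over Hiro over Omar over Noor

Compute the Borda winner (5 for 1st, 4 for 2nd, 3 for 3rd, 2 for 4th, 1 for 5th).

Yara

Grace: 8×3 + 7×1 + 6×4 + 7×3 + 5×2 + 7×5 = 121
Hiro: 8×1 + 7×5 + 6×1 + 7×5 + 5×1 + 7×3 = 110
Omar: 8×4 + 7×2 + 6×3 + 7×2 + 5×3 + 7×2 = 107
Noor: 8×5 + 7×3 + 6×2 + 7×1 + 5×5 + 7×1 = 112
Yara: 8×2 + 7×4 + 6×5 + 7×4 + 5×4 + 7×4 = 150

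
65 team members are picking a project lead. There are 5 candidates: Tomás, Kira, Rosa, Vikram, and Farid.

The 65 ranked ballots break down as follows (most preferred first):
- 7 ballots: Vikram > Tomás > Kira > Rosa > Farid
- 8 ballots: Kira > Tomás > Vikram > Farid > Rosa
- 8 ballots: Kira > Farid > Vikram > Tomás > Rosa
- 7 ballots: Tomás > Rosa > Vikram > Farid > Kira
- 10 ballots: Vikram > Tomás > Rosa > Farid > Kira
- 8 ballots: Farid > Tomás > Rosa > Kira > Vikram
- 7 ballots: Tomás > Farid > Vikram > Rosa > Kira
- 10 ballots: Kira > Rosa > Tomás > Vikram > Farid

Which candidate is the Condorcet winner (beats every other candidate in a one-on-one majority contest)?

Tomás vs Kira: 39–26
Tomás vs Rosa: 55–10
Tomás vs Vikram: 40–25
Tomás vs Farid: 49–16
Tomás beats every other candidate.

Tomás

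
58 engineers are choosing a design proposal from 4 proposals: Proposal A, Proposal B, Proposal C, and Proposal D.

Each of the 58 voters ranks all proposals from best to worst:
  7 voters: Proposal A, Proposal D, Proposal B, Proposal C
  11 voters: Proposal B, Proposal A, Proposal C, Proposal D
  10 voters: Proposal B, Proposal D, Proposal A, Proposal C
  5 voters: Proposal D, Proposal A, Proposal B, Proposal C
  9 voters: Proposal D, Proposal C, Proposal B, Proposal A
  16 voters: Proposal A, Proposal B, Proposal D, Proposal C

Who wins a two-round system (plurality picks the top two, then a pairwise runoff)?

Round 1 first-place votes: Proposal A 23, Proposal B 21, Proposal C 0, Proposal D 14. Proposal A and Proposal B advance.
Runoff: Proposal A is ranked above Proposal B on 28 ballots, Proposal B above Proposal A on 30.

Proposal B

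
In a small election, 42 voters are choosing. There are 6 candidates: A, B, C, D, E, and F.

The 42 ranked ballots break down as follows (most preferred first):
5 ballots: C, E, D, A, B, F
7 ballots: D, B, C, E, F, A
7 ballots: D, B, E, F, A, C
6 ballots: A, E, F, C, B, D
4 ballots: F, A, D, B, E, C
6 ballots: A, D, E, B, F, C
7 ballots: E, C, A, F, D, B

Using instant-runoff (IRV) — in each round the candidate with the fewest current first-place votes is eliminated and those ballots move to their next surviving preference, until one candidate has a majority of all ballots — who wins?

A

Round 1: A 12, B 0, C 5, D 14, E 7, F 4. B eliminated.
Round 2: A 12, C 5, D 14, E 7, F 4. F eliminated.
Round 3: A 16, C 5, D 14, E 7. C eliminated.
Round 4: A 16, D 14, E 12. E eliminated.
Round 5: A 23, D 19. A has a majority (≥22).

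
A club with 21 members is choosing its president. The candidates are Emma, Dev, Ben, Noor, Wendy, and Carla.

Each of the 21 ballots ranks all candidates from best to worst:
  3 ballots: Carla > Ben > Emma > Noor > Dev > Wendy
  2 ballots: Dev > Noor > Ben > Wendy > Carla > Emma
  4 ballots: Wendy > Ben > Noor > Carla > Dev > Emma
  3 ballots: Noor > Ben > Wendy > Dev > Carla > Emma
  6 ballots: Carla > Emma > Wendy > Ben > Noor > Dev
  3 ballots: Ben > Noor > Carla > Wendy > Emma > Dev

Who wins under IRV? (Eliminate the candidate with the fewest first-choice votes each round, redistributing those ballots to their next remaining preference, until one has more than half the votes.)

Round 1: Emma 0, Dev 2, Ben 3, Noor 3, Wendy 4, Carla 9. Emma eliminated.
Round 2: Dev 2, Ben 3, Noor 3, Wendy 4, Carla 9. Dev eliminated.
Round 3: Ben 3, Noor 5, Wendy 4, Carla 9. Ben eliminated.
Round 4: Noor 8, Wendy 4, Carla 9. Wendy eliminated.
Round 5: Noor 12, Carla 9. Noor has a majority (≥11).

Noor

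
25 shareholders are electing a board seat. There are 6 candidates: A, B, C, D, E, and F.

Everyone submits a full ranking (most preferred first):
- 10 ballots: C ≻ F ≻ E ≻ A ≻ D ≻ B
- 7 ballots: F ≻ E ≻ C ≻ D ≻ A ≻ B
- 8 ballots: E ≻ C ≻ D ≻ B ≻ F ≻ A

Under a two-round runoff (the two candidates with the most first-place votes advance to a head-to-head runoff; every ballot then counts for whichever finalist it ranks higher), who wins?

E

Round 1 first-place votes: A 0, B 0, C 10, D 0, E 8, F 7. C and E advance.
Runoff: C is ranked above E on 10 ballots, E above C on 15.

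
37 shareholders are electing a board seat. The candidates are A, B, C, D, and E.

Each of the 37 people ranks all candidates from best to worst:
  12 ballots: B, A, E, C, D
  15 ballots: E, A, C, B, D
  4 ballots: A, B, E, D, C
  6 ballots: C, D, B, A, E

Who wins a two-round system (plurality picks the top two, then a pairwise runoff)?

B

Round 1 first-place votes: A 4, B 12, C 6, D 0, E 15. E and B advance.
Runoff: E is ranked above B on 15 ballots, B above E on 22.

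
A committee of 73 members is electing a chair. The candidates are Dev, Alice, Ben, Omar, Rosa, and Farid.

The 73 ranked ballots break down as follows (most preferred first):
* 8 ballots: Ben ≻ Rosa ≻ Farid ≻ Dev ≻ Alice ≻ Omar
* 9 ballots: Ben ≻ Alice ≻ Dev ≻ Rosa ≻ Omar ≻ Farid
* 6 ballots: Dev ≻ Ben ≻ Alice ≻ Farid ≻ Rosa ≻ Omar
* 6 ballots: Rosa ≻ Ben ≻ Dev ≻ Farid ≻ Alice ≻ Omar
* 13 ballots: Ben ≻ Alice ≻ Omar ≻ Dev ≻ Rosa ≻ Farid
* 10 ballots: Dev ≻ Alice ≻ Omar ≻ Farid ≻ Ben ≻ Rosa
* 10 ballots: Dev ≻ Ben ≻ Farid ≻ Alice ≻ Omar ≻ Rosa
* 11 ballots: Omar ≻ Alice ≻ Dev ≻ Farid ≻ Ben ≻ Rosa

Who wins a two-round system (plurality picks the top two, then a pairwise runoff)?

Round 1 first-place votes: Dev 26, Alice 0, Ben 30, Omar 11, Rosa 6, Farid 0. Ben and Dev advance.
Runoff: Ben is ranked above Dev on 36 ballots, Dev above Ben on 37.

Dev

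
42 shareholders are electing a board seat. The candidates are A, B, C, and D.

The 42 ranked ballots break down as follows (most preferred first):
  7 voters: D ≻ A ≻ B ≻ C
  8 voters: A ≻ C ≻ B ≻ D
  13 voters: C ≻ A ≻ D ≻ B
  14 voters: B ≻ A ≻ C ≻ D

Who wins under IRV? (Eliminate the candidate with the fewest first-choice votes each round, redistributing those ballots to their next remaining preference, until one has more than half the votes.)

Round 1: A 8, B 14, C 13, D 7. D eliminated.
Round 2: A 15, B 14, C 13. C eliminated.
Round 3: A 28, B 14. A has a majority (≥22).

A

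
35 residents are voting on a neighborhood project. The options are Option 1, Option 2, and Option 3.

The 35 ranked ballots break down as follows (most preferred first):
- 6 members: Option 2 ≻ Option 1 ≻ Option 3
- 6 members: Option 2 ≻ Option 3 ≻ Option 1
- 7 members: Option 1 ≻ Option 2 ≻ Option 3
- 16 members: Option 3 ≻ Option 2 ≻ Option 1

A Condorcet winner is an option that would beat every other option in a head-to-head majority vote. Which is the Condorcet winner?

Option 2 vs Option 1: 28–7
Option 2 vs Option 3: 19–16
Option 2 beats every other option.

Option 2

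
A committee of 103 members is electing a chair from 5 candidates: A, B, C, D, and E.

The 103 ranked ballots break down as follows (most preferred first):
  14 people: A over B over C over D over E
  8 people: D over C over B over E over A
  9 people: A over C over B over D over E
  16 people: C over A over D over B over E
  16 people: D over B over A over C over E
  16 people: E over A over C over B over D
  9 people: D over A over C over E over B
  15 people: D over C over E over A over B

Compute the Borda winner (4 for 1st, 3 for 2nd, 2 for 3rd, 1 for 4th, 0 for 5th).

A

A: 14×4 + 8×0 + 9×4 + 16×3 + 16×2 + 16×3 + 9×3 + 15×1 = 262
B: 14×3 + 8×2 + 9×2 + 16×1 + 16×3 + 16×1 + 9×0 + 15×0 = 156
C: 14×2 + 8×3 + 9×3 + 16×4 + 16×1 + 16×2 + 9×2 + 15×3 = 254
D: 14×1 + 8×4 + 9×1 + 16×2 + 16×4 + 16×0 + 9×4 + 15×4 = 247
E: 14×0 + 8×1 + 9×0 + 16×0 + 16×0 + 16×4 + 9×1 + 15×2 = 111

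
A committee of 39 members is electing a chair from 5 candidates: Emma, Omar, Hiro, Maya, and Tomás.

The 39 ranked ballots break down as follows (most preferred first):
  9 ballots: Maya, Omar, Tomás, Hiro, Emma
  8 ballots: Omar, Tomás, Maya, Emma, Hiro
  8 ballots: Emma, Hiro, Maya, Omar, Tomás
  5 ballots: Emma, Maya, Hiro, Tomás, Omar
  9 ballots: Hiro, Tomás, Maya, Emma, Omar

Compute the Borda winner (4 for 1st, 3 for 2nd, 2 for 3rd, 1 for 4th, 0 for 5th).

Maya

Emma: 9×0 + 8×1 + 8×4 + 5×4 + 9×1 = 69
Omar: 9×3 + 8×4 + 8×1 + 5×0 + 9×0 = 67
Hiro: 9×1 + 8×0 + 8×3 + 5×2 + 9×4 = 79
Maya: 9×4 + 8×2 + 8×2 + 5×3 + 9×2 = 101
Tomás: 9×2 + 8×3 + 8×0 + 5×1 + 9×3 = 74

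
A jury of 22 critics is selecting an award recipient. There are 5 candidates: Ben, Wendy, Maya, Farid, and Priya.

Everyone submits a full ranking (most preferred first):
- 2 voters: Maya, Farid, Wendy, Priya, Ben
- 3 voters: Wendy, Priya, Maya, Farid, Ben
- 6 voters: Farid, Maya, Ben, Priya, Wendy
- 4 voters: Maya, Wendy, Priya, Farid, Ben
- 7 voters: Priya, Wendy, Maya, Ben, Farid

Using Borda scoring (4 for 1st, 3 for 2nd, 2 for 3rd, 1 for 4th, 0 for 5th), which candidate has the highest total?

Maya

Ben: 2×0 + 3×0 + 6×2 + 4×0 + 7×1 = 19
Wendy: 2×2 + 3×4 + 6×0 + 4×3 + 7×3 = 49
Maya: 2×4 + 3×2 + 6×3 + 4×4 + 7×2 = 62
Farid: 2×3 + 3×1 + 6×4 + 4×1 + 7×0 = 37
Priya: 2×1 + 3×3 + 6×1 + 4×2 + 7×4 = 53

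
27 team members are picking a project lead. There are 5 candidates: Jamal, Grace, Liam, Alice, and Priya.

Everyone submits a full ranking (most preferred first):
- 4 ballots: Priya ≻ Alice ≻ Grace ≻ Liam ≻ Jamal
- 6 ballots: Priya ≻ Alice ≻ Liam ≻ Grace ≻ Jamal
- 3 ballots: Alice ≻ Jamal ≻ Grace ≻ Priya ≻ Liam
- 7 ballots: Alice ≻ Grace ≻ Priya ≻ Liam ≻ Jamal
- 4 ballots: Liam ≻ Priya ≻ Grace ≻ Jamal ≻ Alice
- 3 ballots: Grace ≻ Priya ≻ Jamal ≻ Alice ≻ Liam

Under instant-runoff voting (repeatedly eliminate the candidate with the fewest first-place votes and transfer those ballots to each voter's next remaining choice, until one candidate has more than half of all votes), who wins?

Priya

Round 1: Jamal 0, Grace 3, Liam 4, Alice 10, Priya 10. Jamal eliminated.
Round 2: Grace 3, Liam 4, Alice 10, Priya 10. Grace eliminated.
Round 3: Liam 4, Alice 10, Priya 13. Liam eliminated.
Round 4: Alice 10, Priya 17. Priya has a majority (≥14).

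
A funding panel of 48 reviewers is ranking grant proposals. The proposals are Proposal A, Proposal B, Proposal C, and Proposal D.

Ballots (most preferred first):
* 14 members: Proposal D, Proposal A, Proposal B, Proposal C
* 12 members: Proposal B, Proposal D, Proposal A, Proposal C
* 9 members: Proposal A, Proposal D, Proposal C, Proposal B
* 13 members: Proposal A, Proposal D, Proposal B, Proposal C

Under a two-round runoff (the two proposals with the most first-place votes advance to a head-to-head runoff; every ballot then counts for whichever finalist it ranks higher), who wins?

Round 1 first-place votes: Proposal A 22, Proposal B 12, Proposal C 0, Proposal D 14. Proposal A and Proposal D advance.
Runoff: Proposal A is ranked above Proposal D on 22 ballots, Proposal D above Proposal A on 26.

Proposal D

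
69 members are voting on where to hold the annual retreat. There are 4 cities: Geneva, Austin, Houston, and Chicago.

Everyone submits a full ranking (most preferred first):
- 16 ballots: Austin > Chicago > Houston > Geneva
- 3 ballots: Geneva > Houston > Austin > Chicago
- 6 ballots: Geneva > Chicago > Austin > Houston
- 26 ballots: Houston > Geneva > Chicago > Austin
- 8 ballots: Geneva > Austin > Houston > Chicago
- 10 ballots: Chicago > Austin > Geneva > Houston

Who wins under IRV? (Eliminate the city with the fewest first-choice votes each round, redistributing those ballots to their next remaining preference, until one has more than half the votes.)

Austin

Round 1: Geneva 17, Austin 16, Houston 26, Chicago 10. Chicago eliminated.
Round 2: Geneva 17, Austin 26, Houston 26. Geneva eliminated.
Round 3: Austin 40, Houston 29. Austin has a majority (≥35).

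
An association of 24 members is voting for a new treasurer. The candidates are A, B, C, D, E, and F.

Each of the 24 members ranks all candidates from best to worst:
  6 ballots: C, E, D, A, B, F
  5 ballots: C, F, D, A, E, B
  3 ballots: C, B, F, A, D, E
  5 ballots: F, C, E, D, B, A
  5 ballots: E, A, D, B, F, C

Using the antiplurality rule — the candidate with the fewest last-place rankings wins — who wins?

Last-place votes: A 5, B 5, C 5, D 0, E 3, F 6.

D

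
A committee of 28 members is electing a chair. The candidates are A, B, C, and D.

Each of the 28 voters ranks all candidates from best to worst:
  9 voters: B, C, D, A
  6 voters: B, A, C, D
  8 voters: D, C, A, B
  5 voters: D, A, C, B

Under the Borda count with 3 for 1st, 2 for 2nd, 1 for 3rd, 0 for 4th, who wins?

D

A: 9×0 + 6×2 + 8×1 + 5×2 = 30
B: 9×3 + 6×3 + 8×0 + 5×0 = 45
C: 9×2 + 6×1 + 8×2 + 5×1 = 45
D: 9×1 + 6×0 + 8×3 + 5×3 = 48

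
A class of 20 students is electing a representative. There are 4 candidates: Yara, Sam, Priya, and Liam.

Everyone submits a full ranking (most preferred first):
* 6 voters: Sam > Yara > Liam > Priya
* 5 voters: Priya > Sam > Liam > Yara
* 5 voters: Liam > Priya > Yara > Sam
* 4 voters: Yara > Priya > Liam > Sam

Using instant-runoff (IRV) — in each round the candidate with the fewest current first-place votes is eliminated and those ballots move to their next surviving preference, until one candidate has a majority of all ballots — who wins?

Round 1: Yara 4, Sam 6, Priya 5, Liam 5. Yara eliminated.
Round 2: Sam 6, Priya 9, Liam 5. Liam eliminated.
Round 3: Sam 6, Priya 14. Priya has a majority (≥11).

Priya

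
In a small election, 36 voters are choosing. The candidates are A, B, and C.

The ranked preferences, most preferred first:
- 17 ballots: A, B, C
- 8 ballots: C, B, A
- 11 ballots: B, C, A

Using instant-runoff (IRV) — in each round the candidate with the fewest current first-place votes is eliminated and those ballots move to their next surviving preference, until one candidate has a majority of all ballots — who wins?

B

Round 1: A 17, B 11, C 8. C eliminated.
Round 2: A 17, B 19. B has a majority (≥19).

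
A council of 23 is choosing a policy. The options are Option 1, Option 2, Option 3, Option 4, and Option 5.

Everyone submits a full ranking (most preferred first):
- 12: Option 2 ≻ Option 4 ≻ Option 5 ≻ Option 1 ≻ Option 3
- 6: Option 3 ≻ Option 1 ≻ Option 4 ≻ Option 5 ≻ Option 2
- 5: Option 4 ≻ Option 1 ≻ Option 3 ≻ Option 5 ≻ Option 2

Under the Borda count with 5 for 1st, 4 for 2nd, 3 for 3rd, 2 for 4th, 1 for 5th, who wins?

Option 1: 12×2 + 6×4 + 5×4 = 68
Option 2: 12×5 + 6×1 + 5×1 = 71
Option 3: 12×1 + 6×5 + 5×3 = 57
Option 4: 12×4 + 6×3 + 5×5 = 91
Option 5: 12×3 + 6×2 + 5×2 = 58

Option 4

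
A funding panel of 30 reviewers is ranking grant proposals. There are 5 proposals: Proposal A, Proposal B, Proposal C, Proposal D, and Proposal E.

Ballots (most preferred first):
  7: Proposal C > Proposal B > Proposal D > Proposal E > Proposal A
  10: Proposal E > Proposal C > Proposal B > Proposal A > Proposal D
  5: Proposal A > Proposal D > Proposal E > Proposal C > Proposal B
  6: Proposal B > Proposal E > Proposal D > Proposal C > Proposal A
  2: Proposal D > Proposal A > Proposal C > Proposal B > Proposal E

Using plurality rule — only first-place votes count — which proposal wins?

First-place votes: Proposal A 5, Proposal B 6, Proposal C 7, Proposal D 2, Proposal E 10.

Proposal E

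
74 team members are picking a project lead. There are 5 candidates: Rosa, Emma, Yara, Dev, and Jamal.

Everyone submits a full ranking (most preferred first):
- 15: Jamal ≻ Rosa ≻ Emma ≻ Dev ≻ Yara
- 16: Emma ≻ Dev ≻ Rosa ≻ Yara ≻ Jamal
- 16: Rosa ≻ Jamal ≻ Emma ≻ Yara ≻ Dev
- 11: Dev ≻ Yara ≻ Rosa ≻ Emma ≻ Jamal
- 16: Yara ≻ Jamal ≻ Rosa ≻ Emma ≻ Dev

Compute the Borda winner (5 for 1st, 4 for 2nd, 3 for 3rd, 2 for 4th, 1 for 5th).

Rosa

Rosa: 15×4 + 16×3 + 16×5 + 11×3 + 16×3 = 269
Emma: 15×3 + 16×5 + 16×3 + 11×2 + 16×2 = 227
Yara: 15×1 + 16×2 + 16×2 + 11×4 + 16×5 = 203
Dev: 15×2 + 16×4 + 16×1 + 11×5 + 16×1 = 181
Jamal: 15×5 + 16×1 + 16×4 + 11×1 + 16×4 = 230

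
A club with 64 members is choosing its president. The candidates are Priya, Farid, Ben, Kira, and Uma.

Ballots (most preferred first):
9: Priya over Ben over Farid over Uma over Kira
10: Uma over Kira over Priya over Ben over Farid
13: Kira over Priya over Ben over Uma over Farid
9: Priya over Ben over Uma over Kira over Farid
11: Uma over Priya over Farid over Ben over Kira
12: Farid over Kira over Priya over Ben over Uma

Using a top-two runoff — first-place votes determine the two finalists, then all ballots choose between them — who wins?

Round 1 first-place votes: Priya 18, Farid 12, Ben 0, Kira 13, Uma 21. Uma and Priya advance.
Runoff: Uma is ranked above Priya on 21 ballots, Priya above Uma on 43.

Priya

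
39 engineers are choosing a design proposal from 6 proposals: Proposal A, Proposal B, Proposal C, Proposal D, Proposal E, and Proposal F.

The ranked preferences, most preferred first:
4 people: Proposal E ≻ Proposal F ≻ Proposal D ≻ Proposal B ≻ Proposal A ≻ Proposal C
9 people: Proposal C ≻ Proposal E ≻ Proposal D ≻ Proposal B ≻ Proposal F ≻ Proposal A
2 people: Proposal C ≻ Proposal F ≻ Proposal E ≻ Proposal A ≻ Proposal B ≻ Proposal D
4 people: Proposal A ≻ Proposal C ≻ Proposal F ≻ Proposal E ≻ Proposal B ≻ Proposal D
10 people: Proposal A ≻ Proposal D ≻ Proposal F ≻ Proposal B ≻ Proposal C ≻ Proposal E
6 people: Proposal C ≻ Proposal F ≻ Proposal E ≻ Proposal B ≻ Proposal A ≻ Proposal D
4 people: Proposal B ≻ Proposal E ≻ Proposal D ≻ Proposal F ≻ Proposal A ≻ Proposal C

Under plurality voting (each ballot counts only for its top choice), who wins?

Proposal C

First-place votes: Proposal A 14, Proposal B 4, Proposal C 17, Proposal D 0, Proposal E 4, Proposal F 0.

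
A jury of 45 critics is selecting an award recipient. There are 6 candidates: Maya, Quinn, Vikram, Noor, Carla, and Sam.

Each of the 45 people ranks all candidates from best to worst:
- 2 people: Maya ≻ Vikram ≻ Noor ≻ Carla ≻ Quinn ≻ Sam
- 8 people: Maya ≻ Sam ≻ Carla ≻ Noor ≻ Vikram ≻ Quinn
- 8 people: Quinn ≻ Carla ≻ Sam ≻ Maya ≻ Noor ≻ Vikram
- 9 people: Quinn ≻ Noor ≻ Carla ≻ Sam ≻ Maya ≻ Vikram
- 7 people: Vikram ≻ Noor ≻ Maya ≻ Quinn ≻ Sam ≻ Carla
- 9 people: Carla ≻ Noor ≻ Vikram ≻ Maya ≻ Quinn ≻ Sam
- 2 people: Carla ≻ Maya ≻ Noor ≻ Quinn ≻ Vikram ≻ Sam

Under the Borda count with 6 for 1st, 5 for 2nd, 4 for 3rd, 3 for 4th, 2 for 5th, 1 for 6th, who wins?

Maya: 2×6 + 8×6 + 8×3 + 9×2 + 7×4 + 9×3 + 2×5 = 167
Quinn: 2×2 + 8×1 + 8×6 + 9×6 + 7×3 + 9×2 + 2×3 = 159
Vikram: 2×5 + 8×2 + 8×1 + 9×1 + 7×6 + 9×4 + 2×2 = 125
Noor: 2×4 + 8×3 + 8×2 + 9×5 + 7×5 + 9×5 + 2×4 = 181
Carla: 2×3 + 8×4 + 8×5 + 9×4 + 7×1 + 9×6 + 2×6 = 187
Sam: 2×1 + 8×5 + 8×4 + 9×3 + 7×2 + 9×1 + 2×1 = 126

Carla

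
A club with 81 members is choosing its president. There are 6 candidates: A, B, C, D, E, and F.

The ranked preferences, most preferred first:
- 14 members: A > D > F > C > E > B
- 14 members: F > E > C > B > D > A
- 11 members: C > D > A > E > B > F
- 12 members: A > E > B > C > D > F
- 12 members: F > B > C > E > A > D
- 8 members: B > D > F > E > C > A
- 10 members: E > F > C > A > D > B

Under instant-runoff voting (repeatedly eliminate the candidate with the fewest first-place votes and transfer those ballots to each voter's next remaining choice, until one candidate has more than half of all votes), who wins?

F

Round 1: A 26, B 8, C 11, D 0, E 10, F 26. D eliminated.
Round 2: A 26, B 8, C 11, E 10, F 26. B eliminated.
Round 3: A 26, C 11, E 10, F 34. E eliminated.
Round 4: A 26, C 11, F 44. F has a majority (≥41).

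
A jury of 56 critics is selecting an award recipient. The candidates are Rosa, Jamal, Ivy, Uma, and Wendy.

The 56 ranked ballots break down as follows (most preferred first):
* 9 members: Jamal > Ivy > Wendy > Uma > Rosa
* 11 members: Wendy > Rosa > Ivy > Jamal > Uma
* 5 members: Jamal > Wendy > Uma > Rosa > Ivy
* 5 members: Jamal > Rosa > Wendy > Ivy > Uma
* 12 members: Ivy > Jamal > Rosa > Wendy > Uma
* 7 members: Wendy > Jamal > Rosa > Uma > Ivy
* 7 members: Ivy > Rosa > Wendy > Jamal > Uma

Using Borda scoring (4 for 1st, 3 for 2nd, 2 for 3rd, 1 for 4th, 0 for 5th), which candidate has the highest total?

Jamal

Rosa: 9×0 + 11×3 + 5×1 + 5×3 + 12×2 + 7×2 + 7×3 = 112
Jamal: 9×4 + 11×1 + 5×4 + 5×4 + 12×3 + 7×3 + 7×1 = 151
Ivy: 9×3 + 11×2 + 5×0 + 5×1 + 12×4 + 7×0 + 7×4 = 130
Uma: 9×1 + 11×0 + 5×2 + 5×0 + 12×0 + 7×1 + 7×0 = 26
Wendy: 9×2 + 11×4 + 5×3 + 5×2 + 12×1 + 7×4 + 7×2 = 141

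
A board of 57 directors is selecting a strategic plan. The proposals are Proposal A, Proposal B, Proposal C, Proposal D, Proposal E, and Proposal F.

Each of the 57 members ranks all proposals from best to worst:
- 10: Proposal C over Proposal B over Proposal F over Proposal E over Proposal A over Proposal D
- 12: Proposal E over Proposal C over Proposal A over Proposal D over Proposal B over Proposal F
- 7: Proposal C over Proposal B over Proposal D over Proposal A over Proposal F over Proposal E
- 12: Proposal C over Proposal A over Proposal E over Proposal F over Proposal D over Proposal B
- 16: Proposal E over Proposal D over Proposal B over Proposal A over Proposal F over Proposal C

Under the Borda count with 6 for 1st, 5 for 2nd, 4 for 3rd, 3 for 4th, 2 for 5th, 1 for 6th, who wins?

Proposal A: 10×2 + 12×4 + 7×3 + 12×5 + 16×3 = 197
Proposal B: 10×5 + 12×2 + 7×5 + 12×1 + 16×4 = 185
Proposal C: 10×6 + 12×5 + 7×6 + 12×6 + 16×1 = 250
Proposal D: 10×1 + 12×3 + 7×4 + 12×2 + 16×5 = 178
Proposal E: 10×3 + 12×6 + 7×1 + 12×4 + 16×6 = 253
Proposal F: 10×4 + 12×1 + 7×2 + 12×3 + 16×2 = 134

Proposal E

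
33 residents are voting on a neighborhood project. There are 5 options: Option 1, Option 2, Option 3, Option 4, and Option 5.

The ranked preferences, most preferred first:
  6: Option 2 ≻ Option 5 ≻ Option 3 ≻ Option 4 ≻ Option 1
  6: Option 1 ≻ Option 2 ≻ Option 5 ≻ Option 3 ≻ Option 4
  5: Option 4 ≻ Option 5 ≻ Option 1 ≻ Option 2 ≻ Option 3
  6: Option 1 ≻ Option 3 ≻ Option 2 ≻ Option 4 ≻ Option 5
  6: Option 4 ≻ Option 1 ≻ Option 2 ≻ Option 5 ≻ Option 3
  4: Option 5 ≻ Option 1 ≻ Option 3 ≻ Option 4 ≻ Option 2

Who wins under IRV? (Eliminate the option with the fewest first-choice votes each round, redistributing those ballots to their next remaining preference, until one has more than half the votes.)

Option 4

Round 1: Option 1 12, Option 2 6, Option 3 0, Option 4 11, Option 5 4. Option 3 eliminated.
Round 2: Option 1 12, Option 2 6, Option 4 11, Option 5 4. Option 5 eliminated.
Round 3: Option 1 16, Option 2 6, Option 4 11. Option 2 eliminated.
Round 4: Option 1 16, Option 4 17. Option 4 has a majority (≥17).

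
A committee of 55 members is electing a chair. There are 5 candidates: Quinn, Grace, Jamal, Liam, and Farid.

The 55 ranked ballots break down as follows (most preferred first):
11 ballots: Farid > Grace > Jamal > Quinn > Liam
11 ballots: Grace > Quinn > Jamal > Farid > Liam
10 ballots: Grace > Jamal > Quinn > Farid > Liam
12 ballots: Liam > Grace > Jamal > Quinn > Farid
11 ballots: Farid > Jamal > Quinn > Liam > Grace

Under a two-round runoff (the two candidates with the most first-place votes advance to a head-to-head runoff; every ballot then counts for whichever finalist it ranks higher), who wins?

Grace

Round 1 first-place votes: Quinn 0, Grace 21, Jamal 0, Liam 12, Farid 22. Farid and Grace advance.
Runoff: Farid is ranked above Grace on 22 ballots, Grace above Farid on 33.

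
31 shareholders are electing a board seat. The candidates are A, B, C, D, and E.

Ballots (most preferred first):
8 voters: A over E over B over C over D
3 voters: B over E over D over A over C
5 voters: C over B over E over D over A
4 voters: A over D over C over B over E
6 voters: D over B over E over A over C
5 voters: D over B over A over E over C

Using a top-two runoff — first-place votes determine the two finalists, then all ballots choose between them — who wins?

Round 1 first-place votes: A 12, B 3, C 5, D 11, E 0. A and D advance.
Runoff: A is ranked above D on 12 ballots, D above A on 19.

D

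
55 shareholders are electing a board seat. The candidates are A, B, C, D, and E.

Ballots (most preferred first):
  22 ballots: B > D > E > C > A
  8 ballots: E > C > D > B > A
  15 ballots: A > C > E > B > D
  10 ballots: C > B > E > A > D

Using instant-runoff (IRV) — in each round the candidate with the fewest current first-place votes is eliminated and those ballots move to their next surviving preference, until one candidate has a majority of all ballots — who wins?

C

Round 1: A 15, B 22, C 10, D 0, E 8. D eliminated.
Round 2: A 15, B 22, C 10, E 8. E eliminated.
Round 3: A 15, B 22, C 18. A eliminated.
Round 4: B 22, C 33. C has a majority (≥28).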